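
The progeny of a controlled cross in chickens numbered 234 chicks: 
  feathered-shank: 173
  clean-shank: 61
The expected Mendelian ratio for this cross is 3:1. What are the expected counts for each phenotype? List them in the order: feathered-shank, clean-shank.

175.5, 58.5

Expected counts for N = 234 under a 3:1 ratio (total parts = 4):
  feathered-shank: 234 × 3/4 = 175.5
  clean-shank: 234 × 1/4 = 58.5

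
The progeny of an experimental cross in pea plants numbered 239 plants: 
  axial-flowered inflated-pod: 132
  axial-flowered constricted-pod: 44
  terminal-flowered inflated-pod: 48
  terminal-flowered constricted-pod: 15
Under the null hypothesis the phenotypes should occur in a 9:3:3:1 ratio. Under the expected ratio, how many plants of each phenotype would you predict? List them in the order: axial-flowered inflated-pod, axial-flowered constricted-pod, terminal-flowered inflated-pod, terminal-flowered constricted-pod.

Expected counts for N = 239 under a 9:3:3:1 ratio (total parts = 16):
  axial-flowered inflated-pod: 239 × 9/16 = 134.4375
  axial-flowered constricted-pod: 239 × 3/16 = 44.8125
  terminal-flowered inflated-pod: 239 × 3/16 = 44.8125
  terminal-flowered constricted-pod: 239 × 1/16 = 14.9375

134.4375, 44.8125, 44.8125, 14.9375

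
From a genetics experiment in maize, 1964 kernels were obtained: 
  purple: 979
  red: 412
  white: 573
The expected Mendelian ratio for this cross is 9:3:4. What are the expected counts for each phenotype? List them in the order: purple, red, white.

Under the 9:3:4 hypothesis (Σ ratio = 16, N = 1964):
  purple: 1964 × 9/16 = 1104.75
  red: 1964 × 3/16 = 368.25
  white: 1964 × 4/16 = 491

1104.75, 368.25, 491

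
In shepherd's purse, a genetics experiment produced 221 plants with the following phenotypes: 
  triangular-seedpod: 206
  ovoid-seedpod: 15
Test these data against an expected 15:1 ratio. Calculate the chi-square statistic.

Expected counts for N = 221 under a 15:1 ratio (total parts = 16):
  triangular-seedpod: 221 × 15/16 = 207.1875
  ovoid-seedpod: 221 × 1/16 = 13.8125
χ² = Σ (O − E)² / E
  triangular-seedpod: (206 − 207.1875)² / 207.1875 = 0.0068
  ovoid-seedpod: (15 − 13.8125)² / 13.8125 = 0.1021
χ² = 0.0068 + 0.1021 = 0.1089 ≈ 0.109

0.109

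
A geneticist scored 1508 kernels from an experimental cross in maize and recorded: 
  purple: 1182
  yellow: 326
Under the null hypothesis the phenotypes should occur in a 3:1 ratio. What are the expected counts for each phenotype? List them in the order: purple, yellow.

1131, 377

Total ratio parts = 4. Expected numbers out of 1508:
  purple: 1508 × 3/4 = 1131
  yellow: 1508 × 1/4 = 377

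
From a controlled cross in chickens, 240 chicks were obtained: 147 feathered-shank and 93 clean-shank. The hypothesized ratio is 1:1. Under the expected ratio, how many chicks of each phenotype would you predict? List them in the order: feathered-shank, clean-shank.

Under the 1:1 hypothesis (Σ ratio = 2, N = 240):
  feathered-shank: 240 × 1/2 = 120
  clean-shank: 240 × 1/2 = 120

120, 120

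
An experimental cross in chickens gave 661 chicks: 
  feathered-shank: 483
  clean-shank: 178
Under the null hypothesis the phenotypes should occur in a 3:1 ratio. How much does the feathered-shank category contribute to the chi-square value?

Under the 3:1 hypothesis (Σ ratio = 4, N = 661):
  feathered-shank: 661 × 3/4 = 495.75
  clean-shank: 661 × 1/4 = 165.25
Contribution of feathered-shank: (483 − 495.75)² / 495.75 = 0.3279

0.328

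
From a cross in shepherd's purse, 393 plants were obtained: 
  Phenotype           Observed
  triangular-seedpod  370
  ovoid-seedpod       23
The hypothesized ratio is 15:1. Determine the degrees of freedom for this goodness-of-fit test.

1

A goodness-of-fit test with 2 phenotype classes has df = 2 − 1 = 1.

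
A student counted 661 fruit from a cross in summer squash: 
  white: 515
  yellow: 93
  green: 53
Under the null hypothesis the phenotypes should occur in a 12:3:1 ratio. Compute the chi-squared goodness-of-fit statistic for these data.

11.777

Under the 12:3:1 hypothesis (Σ ratio = 16, N = 661):
  white: 661 × 12/16 = 495.75
  yellow: 661 × 3/16 = 123.9375
  green: 661 × 1/16 = 41.3125
χ² = Σ (O − E)² / E
  white: (515 − 495.75)² / 495.75 = 0.7475
  yellow: (93 − 123.9375)² / 123.9375 = 7.7227
  green: (53 − 41.3125)² / 41.3125 = 3.3064
χ² = 0.7475 + 7.7227 + 3.3064 = 11.7766 ≈ 11.777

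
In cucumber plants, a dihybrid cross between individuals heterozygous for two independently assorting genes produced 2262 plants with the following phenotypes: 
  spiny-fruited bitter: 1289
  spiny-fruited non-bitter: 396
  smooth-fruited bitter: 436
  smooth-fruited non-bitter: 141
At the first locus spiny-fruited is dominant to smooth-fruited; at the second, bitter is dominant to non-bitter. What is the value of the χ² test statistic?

A dihybrid F₂ with independent assortment and complete dominance at both loci gives a 9:3:3:1 phenotypic ratio.
Expected counts for N = 2262 under a 9:3:3:1 ratio (total parts = 16):
  spiny-fruited bitter: 2262 × 9/16 = 1272.375
  spiny-fruited non-bitter: 2262 × 3/16 = 424.125
  smooth-fruited bitter: 2262 × 3/16 = 424.125
  smooth-fruited non-bitter: 2262 × 1/16 = 141.375
χ² = Σ (O − E)² / E
  spiny-fruited bitter: (1289 − 1272.375)² / 1272.375 = 0.2172
  spiny-fruited non-bitter: (396 − 424.125)² / 424.125 = 1.8651
  smooth-fruited bitter: (436 − 424.125)² / 424.125 = 0.3325
  smooth-fruited non-bitter: (141 − 141.375)² / 141.375 = 0.0010
χ² = 0.2172 + 1.8651 + 0.3325 + 0.0010 = 2.4158 ≈ 2.416

2.416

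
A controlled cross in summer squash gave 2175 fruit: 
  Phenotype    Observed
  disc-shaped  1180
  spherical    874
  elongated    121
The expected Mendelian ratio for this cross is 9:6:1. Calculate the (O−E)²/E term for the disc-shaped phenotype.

The 9:6:1 ratio has 16 parts, so with N = 2175 the expected counts are:
  disc-shaped: 2175 × 9/16 = 1223.4375
  spherical: 2175 × 6/16 = 815.625
  elongated: 2175 × 1/16 = 135.9375
Contribution of disc-shaped: (1180 − 1223.4375)² / 1223.4375 = 1.5422

1.542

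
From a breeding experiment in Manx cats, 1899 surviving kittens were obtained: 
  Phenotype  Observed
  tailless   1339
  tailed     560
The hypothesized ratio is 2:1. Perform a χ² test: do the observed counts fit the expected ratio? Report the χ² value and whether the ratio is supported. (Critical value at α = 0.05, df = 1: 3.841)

12.628; not consistent

Total ratio parts = 3. Expected numbers out of 1899:
  tailless: 1899 × 2/3 = 1266
  tailed: 1899 × 1/3 = 633
χ² = Σ (O − E)² / E
  tailless: (1339 − 1266)² / 1266 = 4.2093
  tailed: (560 − 633)² / 633 = 8.4186
χ² = 4.2093 + 8.4186 = 12.6279 ≈ 12.628
Degrees of freedom = 2 − 1 = 1; critical value at α = 0.05 is 3.841.
Since 12.628 > 3.841, we reject the null hypothesis — the data do not fit the 2:1 ratio.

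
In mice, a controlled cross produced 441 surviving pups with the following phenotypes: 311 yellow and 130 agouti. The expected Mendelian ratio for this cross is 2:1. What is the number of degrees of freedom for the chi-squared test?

A goodness-of-fit test with 2 phenotype classes has df = 2 − 1 = 1.

1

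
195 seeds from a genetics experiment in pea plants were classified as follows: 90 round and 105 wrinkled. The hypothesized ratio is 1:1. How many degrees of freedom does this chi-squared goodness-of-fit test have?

1

A goodness-of-fit test with 2 phenotype classes has df = 2 − 1 = 1.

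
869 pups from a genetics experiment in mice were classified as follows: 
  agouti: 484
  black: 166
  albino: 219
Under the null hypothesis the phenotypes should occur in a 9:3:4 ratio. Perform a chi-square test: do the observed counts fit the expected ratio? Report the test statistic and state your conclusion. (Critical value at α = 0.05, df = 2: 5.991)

0.119; consistent

The 9:3:4 ratio has 16 parts, so with N = 869 the expected counts are:
  agouti: 869 × 9/16 = 488.8125
  black: 869 × 3/16 = 162.9375
  albino: 869 × 4/16 = 217.25
χ² = Σ (O − E)² / E
  agouti: (484 − 488.8125)² / 488.8125 = 0.0474
  black: (166 − 162.9375)² / 162.9375 = 0.0576
  albino: (219 − 217.25)² / 217.25 = 0.0141
χ² = 0.0474 + 0.0576 + 0.0141 = 0.1191 ≈ 0.119
Degrees of freedom = 3 − 1 = 2; critical value at α = 0.05 is 5.991.
Since 0.119 < 5.991, we fail to reject the null hypothesis — the data are consistent with the 9:3:4 ratio.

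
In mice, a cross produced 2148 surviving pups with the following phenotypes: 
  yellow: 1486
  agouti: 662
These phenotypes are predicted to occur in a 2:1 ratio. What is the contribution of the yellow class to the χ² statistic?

2.036

Under the 2:1 hypothesis (Σ ratio = 3, N = 2148):
  yellow: 2148 × 2/3 = 1432
  agouti: 2148 × 1/3 = 716
Contribution of yellow: (1486 − 1432)² / 1432 = 2.0363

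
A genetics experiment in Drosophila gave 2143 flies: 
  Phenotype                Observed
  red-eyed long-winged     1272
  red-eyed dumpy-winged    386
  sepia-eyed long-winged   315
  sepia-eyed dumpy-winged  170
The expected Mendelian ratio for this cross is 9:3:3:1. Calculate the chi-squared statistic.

Total ratio parts = 16. Expected numbers out of 2143:
  red-eyed long-winged: 2143 × 9/16 = 1205.4375
  red-eyed dumpy-winged: 2143 × 3/16 = 401.8125
  sepia-eyed long-winged: 2143 × 3/16 = 401.8125
  sepia-eyed dumpy-winged: 2143 × 1/16 = 133.9375
χ² = Σ (O − E)² / E
  red-eyed long-winged: (1272 − 1205.4375)² / 1205.4375 = 3.6755
  red-eyed dumpy-winged: (386 − 401.8125)² / 401.8125 = 0.6223
  sepia-eyed long-winged: (315 − 401.8125)² / 401.8125 = 18.7560
  sepia-eyed dumpy-winged: (170 − 133.9375)² / 133.9375 = 9.7098
χ² = 3.6755 + 0.6223 + 18.7560 + 9.7098 = 32.7636 ≈ 32.764

32.764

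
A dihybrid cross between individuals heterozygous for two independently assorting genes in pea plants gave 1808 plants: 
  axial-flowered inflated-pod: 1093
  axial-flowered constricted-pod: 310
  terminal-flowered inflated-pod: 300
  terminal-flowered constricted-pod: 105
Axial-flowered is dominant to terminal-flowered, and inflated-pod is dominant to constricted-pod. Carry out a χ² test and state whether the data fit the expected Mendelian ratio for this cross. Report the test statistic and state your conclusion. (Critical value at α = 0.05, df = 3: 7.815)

13.213; not consistent

A dihybrid F₂ with independent assortment and complete dominance at both loci gives a 9:3:3:1 phenotypic ratio.
Under the 9:3:3:1 hypothesis (Σ ratio = 16, N = 1808):
  axial-flowered inflated-pod: 1808 × 9/16 = 1017
  axial-flowered constricted-pod: 1808 × 3/16 = 339
  terminal-flowered inflated-pod: 1808 × 3/16 = 339
  terminal-flowered constricted-pod: 1808 × 1/16 = 113
χ² = Σ (O − E)² / E
  axial-flowered inflated-pod: (1093 − 1017)² / 1017 = 5.6794
  axial-flowered constricted-pod: (310 − 339)² / 339 = 2.4808
  terminal-flowered inflated-pod: (300 − 339)² / 339 = 4.4867
  terminal-flowered constricted-pod: (105 − 113)² / 113 = 0.5664
χ² = 5.6794 + 2.4808 + 4.4867 + 0.5664 = 13.2133 ≈ 13.213
Degrees of freedom = 4 − 1 = 3; critical value at α = 0.05 is 7.815.
Since 13.213 > 7.815, we reject the null hypothesis — the data do not fit the 9:3:3:1 ratio.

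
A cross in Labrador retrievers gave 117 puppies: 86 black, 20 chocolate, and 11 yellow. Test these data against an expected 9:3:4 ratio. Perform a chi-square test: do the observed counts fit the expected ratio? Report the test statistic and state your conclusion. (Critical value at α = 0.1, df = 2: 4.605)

Expected counts for N = 117 under a 9:3:4 ratio (total parts = 16):
  black: 117 × 9/16 = 65.8125
  chocolate: 117 × 3/16 = 21.9375
  yellow: 117 × 4/16 = 29.25
χ² = Σ (O − E)² / E
  black: (86 − 65.8125)² / 65.8125 = 6.1924
  chocolate: (20 − 21.9375)² / 21.9375 = 0.1711
  yellow: (11 − 29.25)² / 29.25 = 11.3868
χ² = 6.1924 + 0.1711 + 11.3868 = 17.7503 ≈ 17.750
Degrees of freedom = 3 − 1 = 2; critical value at α = 0.1 is 4.605.
Since 17.750 > 4.605, we reject the null hypothesis — the data do not fit the 9:3:4 ratio.

17.750; not consistent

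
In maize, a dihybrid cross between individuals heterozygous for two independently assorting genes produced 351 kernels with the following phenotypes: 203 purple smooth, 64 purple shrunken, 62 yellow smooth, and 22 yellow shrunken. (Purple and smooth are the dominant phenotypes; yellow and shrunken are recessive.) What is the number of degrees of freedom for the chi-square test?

A dihybrid F₂ with independent assortment and complete dominance at both loci gives a 9:3:3:1 phenotypic ratio.
A goodness-of-fit test with 4 phenotype classes has df = 4 − 1 = 3.

3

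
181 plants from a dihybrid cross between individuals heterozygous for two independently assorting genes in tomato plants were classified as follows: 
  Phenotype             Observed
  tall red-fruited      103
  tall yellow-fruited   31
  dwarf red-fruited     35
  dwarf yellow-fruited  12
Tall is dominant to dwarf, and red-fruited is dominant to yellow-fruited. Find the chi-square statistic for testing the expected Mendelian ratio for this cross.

0.343

A dihybrid F₂ with independent assortment and complete dominance at both loci gives a 9:3:3:1 phenotypic ratio.
Expected counts for N = 181 under a 9:3:3:1 ratio (total parts = 16):
  tall red-fruited: 181 × 9/16 = 101.8125
  tall yellow-fruited: 181 × 3/16 = 33.9375
  dwarf red-fruited: 181 × 3/16 = 33.9375
  dwarf yellow-fruited: 181 × 1/16 = 11.3125
χ² = Σ (O − E)² / E
  tall red-fruited: (103 − 101.8125)² / 101.8125 = 0.0139
  tall yellow-fruited: (31 − 33.9375)² / 33.9375 = 0.2543
  dwarf red-fruited: (35 − 33.9375)² / 33.9375 = 0.0333
  dwarf yellow-fruited: (12 − 11.3125)² / 11.3125 = 0.0418
χ² = 0.0139 + 0.2543 + 0.0333 + 0.0418 = 0.3433 ≈ 0.343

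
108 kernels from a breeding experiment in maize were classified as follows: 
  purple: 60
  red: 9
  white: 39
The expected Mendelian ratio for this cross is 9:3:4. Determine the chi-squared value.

11.593

Total ratio parts = 16. Expected numbers out of 108:
  purple: 108 × 9/16 = 60.75
  red: 108 × 3/16 = 20.25
  white: 108 × 4/16 = 27
χ² = Σ (O − E)² / E
  purple: (60 − 60.75)² / 60.75 = 0.0093
  red: (9 − 20.25)² / 20.25 = 6.2500
  white: (39 − 27)² / 27 = 5.3333
χ² = 0.0093 + 6.2500 + 5.3333 = 11.5926 ≈ 11.593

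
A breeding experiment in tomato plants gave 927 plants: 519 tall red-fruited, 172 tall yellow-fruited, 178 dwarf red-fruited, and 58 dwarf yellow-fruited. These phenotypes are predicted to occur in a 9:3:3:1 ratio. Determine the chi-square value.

0.131

Under the 9:3:3:1 hypothesis (Σ ratio = 16, N = 927):
  tall red-fruited: 927 × 9/16 = 521.4375
  tall yellow-fruited: 927 × 3/16 = 173.8125
  dwarf red-fruited: 927 × 3/16 = 173.8125
  dwarf yellow-fruited: 927 × 1/16 = 57.9375
χ² = Σ (O − E)² / E
  tall red-fruited: (519 − 521.4375)² / 521.4375 = 0.0114
  tall yellow-fruited: (172 − 173.8125)² / 173.8125 = 0.0189
  dwarf red-fruited: (178 − 173.8125)² / 173.8125 = 0.1009
  dwarf yellow-fruited: (58 − 57.9375)² / 57.9375 = 0.0001
χ² = 0.0114 + 0.0189 + 0.1009 + 0.0001 = 0.1313 ≈ 0.131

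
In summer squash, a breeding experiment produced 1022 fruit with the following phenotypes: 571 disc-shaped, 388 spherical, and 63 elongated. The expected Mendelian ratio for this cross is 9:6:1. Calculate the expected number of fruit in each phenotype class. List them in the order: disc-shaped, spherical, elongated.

Under the 9:6:1 hypothesis (Σ ratio = 16, N = 1022):
  disc-shaped: 1022 × 9/16 = 574.875
  spherical: 1022 × 6/16 = 383.25
  elongated: 1022 × 1/16 = 63.875

574.875, 383.25, 63.875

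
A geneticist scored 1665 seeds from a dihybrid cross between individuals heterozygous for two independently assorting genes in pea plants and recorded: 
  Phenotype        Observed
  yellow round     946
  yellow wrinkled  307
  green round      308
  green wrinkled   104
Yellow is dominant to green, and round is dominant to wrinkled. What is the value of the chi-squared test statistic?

A dihybrid F₂ with independent assortment and complete dominance at both loci gives a 9:3:3:1 phenotypic ratio.
Under the 9:3:3:1 hypothesis (Σ ratio = 16, N = 1665):
  yellow round: 1665 × 9/16 = 936.5625
  yellow wrinkled: 1665 × 3/16 = 312.1875
  green round: 1665 × 3/16 = 312.1875
  green wrinkled: 1665 × 1/16 = 104.0625
χ² = Σ (O − E)² / E
  yellow round: (946 − 936.5625)² / 936.5625 = 0.0951
  yellow wrinkled: (307 − 312.1875)² / 312.1875 = 0.0862
  green round: (308 − 312.1875)² / 312.1875 = 0.0562
  green wrinkled: (104 − 104.0625)² / 104.0625 = 0.0000
χ² = 0.0951 + 0.0862 + 0.0562 + 0.0000 = 0.2375 ≈ 0.238

0.238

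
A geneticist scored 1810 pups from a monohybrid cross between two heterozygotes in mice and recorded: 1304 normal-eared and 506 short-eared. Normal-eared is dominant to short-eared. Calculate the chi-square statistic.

8.434

For a monohybrid cross between heterozygotes with complete dominance, the expected phenotypic ratio is 3:1.
Total ratio parts = 4. Expected numbers out of 1810:
  normal-eared: 1810 × 3/4 = 1357.5
  short-eared: 1810 × 1/4 = 452.5
χ² = Σ (O − E)² / E
  normal-eared: (1304 − 1357.5)² / 1357.5 = 2.1085
  short-eared: (506 − 452.5)² / 452.5 = 6.3254
χ² = 2.1085 + 6.3254 = 8.4339 ≈ 8.434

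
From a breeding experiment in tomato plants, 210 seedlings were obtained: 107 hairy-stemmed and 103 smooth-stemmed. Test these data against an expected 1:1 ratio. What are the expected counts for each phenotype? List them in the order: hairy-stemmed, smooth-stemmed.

105, 105

The 1:1 ratio has 2 parts, so with N = 210 the expected counts are:
  hairy-stemmed: 210 × 1/2 = 105
  smooth-stemmed: 210 × 1/2 = 105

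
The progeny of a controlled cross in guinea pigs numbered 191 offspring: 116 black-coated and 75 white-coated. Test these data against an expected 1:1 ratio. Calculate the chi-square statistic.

8.801

Expected counts for N = 191 under a 1:1 ratio (total parts = 2):
  black-coated: 191 × 1/2 = 95.5
  white-coated: 191 × 1/2 = 95.5
χ² = Σ (O − E)² / E
  black-coated: (116 − 95.5)² / 95.5 = 4.4005
  white-coated: (75 − 95.5)² / 95.5 = 4.4005
χ² = 4.4005 + 4.4005 = 8.801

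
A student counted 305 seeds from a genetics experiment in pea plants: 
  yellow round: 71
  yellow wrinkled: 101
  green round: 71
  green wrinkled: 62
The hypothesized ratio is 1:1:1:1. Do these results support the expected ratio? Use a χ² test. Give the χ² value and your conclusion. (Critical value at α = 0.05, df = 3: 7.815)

Expected counts for N = 305 under a 1:1:1:1 ratio (total parts = 4):
  yellow round: 305 × 1/4 = 76.25
  yellow wrinkled: 305 × 1/4 = 76.25
  green round: 305 × 1/4 = 76.25
  green wrinkled: 305 × 1/4 = 76.25
χ² = Σ (O − E)² / E
  yellow round: (71 − 76.25)² / 76.25 = 0.3615
  yellow wrinkled: (101 − 76.25)² / 76.25 = 8.0336
  green round: (71 − 76.25)² / 76.25 = 0.3615
  green wrinkled: (62 − 76.25)² / 76.25 = 2.6631
χ² = 0.3615 + 8.0336 + 0.3615 + 2.6631 = 11.4197 ≈ 11.420
Degrees of freedom = 4 − 1 = 3; critical value at α = 0.05 is 7.815.
Since 11.420 > 7.815, we reject the null hypothesis — the data do not fit the 1:1:1:1 ratio.

11.420; not consistent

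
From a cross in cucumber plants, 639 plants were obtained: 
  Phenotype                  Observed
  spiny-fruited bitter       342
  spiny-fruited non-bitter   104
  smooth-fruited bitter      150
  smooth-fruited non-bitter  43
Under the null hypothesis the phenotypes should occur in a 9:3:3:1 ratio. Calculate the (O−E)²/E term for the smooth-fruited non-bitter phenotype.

0.235

Under the 9:3:3:1 hypothesis (Σ ratio = 16, N = 639):
  spiny-fruited bitter: 639 × 9/16 = 359.4375
  spiny-fruited non-bitter: 639 × 3/16 = 119.8125
  smooth-fruited bitter: 639 × 3/16 = 119.8125
  smooth-fruited non-bitter: 639 × 1/16 = 39.9375
Contribution of smooth-fruited non-bitter: (43 − 39.9375)² / 39.9375 = 0.2348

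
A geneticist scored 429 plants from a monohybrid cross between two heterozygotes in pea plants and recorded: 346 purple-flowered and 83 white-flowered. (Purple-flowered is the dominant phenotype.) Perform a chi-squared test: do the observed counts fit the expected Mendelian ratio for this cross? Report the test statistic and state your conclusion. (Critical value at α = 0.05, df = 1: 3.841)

For a monohybrid cross between heterozygotes with complete dominance, the expected phenotypic ratio is 3:1.
Total ratio parts = 4. Expected numbers out of 429:
  purple-flowered: 429 × 3/4 = 321.75
  white-flowered: 429 × 1/4 = 107.25
χ² = Σ (O − E)² / E
  purple-flowered: (346 − 321.75)² / 321.75 = 1.8277
  white-flowered: (83 − 107.25)² / 107.25 = 5.4831
χ² = 1.8277 + 5.4831 = 7.3108 ≈ 7.311
Degrees of freedom = 2 − 1 = 1; critical value at α = 0.05 is 3.841.
Since 7.311 > 3.841, we reject the null hypothesis — the data do not fit the 3:1 ratio.

7.311; not consistent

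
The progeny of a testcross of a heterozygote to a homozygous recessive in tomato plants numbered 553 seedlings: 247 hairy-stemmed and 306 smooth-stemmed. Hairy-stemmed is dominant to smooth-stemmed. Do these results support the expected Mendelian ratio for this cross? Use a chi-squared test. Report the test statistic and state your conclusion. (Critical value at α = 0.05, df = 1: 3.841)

6.295; not consistent

A testcross of a heterozygote (Aa × aa) gives a 1:1 phenotypic ratio.
The 1:1 ratio has 2 parts, so with N = 553 the expected counts are:
  hairy-stemmed: 553 × 1/2 = 276.5
  smooth-stemmed: 553 × 1/2 = 276.5
χ² = Σ (O − E)² / E
  hairy-stemmed: (247 − 276.5)² / 276.5 = 3.1474
  smooth-stemmed: (306 − 276.5)² / 276.5 = 3.1474
χ² = 3.1474 + 3.1474 = 6.2948 ≈ 6.295
Degrees of freedom = 2 − 1 = 1; critical value at α = 0.05 is 3.841.
Since 6.295 > 3.841, we reject the null hypothesis — the data do not fit the 1:1 ratio.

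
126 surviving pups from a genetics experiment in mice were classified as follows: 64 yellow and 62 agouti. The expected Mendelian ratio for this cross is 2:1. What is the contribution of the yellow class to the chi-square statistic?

The 2:1 ratio has 3 parts, so with N = 126 the expected counts are:
  yellow: 126 × 2/3 = 84
  agouti: 126 × 1/3 = 42
Contribution of yellow: (64 − 84)² / 84 = 4.7619

4.762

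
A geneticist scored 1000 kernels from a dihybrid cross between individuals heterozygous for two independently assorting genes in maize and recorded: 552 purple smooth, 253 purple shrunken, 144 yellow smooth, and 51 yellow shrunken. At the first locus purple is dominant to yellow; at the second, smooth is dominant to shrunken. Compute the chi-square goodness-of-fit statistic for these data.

35.285

A dihybrid F₂ with independent assortment and complete dominance at both loci gives a 9:3:3:1 phenotypic ratio.
Expected counts for N = 1000 under a 9:3:3:1 ratio (total parts = 16):
  purple smooth: 1000 × 9/16 = 562.5
  purple shrunken: 1000 × 3/16 = 187.5
  yellow smooth: 1000 × 3/16 = 187.5
  yellow shrunken: 1000 × 1/16 = 62.5
χ² = Σ (O − E)² / E
  purple smooth: (552 − 562.5)² / 562.5 = 0.1960
  purple shrunken: (253 − 187.5)² / 187.5 = 22.8813
  yellow smooth: (144 − 187.5)² / 187.5 = 10.0920
  yellow shrunken: (51 − 62.5)² / 62.5 = 2.1160
χ² = 0.1960 + 22.8813 + 10.0920 + 2.1160 = 35.2853 ≈ 35.285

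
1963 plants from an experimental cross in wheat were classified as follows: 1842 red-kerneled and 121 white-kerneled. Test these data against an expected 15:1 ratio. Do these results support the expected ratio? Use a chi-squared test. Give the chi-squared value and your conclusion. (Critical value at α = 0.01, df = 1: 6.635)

0.025; consistent

Total ratio parts = 16. Expected numbers out of 1963:
  red-kerneled: 1963 × 15/16 = 1840.3125
  white-kerneled: 1963 × 1/16 = 122.6875
χ² = Σ (O − E)² / E
  red-kerneled: (1842 − 1840.3125)² / 1840.3125 = 0.0015
  white-kerneled: (121 − 122.6875)² / 122.6875 = 0.0232
χ² = 0.0015 + 0.0232 = 0.0247 ≈ 0.025
Degrees of freedom = 2 − 1 = 1; critical value at α = 0.01 is 6.635.
Since 0.025 < 6.635, we fail to reject the null hypothesis — the data are consistent with the 15:1 ratio.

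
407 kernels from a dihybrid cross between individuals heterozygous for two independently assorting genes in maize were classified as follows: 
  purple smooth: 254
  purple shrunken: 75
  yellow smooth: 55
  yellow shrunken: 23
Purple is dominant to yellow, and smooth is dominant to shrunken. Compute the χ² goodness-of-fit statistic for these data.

8.952

A dihybrid F₂ with independent assortment and complete dominance at both loci gives a 9:3:3:1 phenotypic ratio.
Under the 9:3:3:1 hypothesis (Σ ratio = 16, N = 407):
  purple smooth: 407 × 9/16 = 228.9375
  purple shrunken: 407 × 3/16 = 76.3125
  yellow smooth: 407 × 3/16 = 76.3125
  yellow shrunken: 407 × 1/16 = 25.4375
χ² = Σ (O − E)² / E
  purple smooth: (254 − 228.9375)² / 228.9375 = 2.7437
  purple shrunken: (75 − 76.3125)² / 76.3125 = 0.0226
  yellow smooth: (55 − 76.3125)² / 76.3125 = 5.9521
  yellow shrunken: (23 − 25.4375)² / 25.4375 = 0.2336
χ² = 2.7437 + 0.0226 + 5.9521 + 0.2336 = 8.952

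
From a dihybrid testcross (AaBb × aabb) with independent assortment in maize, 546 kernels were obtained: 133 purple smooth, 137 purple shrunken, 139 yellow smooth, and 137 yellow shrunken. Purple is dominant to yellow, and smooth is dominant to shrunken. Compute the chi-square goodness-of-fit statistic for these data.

A dihybrid testcross with independent assortment gives a 1:1:1:1 ratio.
Total ratio parts = 4. Expected numbers out of 546:
  purple smooth: 546 × 1/4 = 136.5
  purple shrunken: 546 × 1/4 = 136.5
  yellow smooth: 546 × 1/4 = 136.5
  yellow shrunken: 546 × 1/4 = 136.5
χ² = Σ (O − E)² / E
  purple smooth: (133 − 136.5)² / 136.5 = 0.0897
  purple shrunken: (137 − 136.5)² / 136.5 = 0.0018
  yellow smooth: (139 − 136.5)² / 136.5 = 0.0458
  yellow shrunken: (137 − 136.5)² / 136.5 = 0.0018
χ² = 0.0897 + 0.0018 + 0.0458 + 0.0018 = 0.1391 ≈ 0.139

0.139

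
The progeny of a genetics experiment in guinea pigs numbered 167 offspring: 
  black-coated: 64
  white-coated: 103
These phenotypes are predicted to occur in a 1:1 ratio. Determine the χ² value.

Expected counts for N = 167 under a 1:1 ratio (total parts = 2):
  black-coated: 167 × 1/2 = 83.5
  white-coated: 167 × 1/2 = 83.5
χ² = Σ (O − E)² / E
  black-coated: (64 − 83.5)² / 83.5 = 4.5539
  white-coated: (103 − 83.5)² / 83.5 = 4.5539
χ² = 4.5539 + 4.5539 = 9.1078 ≈ 9.108

9.108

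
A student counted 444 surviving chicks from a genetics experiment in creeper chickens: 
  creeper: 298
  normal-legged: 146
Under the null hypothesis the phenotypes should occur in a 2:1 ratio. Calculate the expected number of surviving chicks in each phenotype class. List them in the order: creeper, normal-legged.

296, 148

Expected counts for N = 444 under a 2:1 ratio (total parts = 3):
  creeper: 444 × 2/3 = 296
  normal-legged: 444 × 1/3 = 148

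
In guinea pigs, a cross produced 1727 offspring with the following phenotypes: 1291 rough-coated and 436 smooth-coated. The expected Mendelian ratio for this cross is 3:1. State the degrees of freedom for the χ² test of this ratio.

A goodness-of-fit test with 2 phenotype classes has df = 2 − 1 = 1.

1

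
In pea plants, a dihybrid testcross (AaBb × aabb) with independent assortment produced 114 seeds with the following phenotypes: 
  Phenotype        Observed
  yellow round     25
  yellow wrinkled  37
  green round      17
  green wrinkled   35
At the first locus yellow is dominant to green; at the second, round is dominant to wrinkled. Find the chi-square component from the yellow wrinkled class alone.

A dihybrid testcross with independent assortment gives a 1:1:1:1 ratio.
Total ratio parts = 4. Expected numbers out of 114:
  yellow round: 114 × 1/4 = 28.5
  yellow wrinkled: 114 × 1/4 = 28.5
  green round: 114 × 1/4 = 28.5
  green wrinkled: 114 × 1/4 = 28.5
Contribution of yellow wrinkled: (37 − 28.5)² / 28.5 = 2.5351

2.535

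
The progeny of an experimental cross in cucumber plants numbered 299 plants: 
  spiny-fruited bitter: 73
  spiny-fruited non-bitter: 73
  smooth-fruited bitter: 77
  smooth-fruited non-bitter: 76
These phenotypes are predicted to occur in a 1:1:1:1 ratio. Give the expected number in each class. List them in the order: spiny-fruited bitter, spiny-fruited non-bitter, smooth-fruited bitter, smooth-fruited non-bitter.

74.75, 74.75, 74.75, 74.75

Under the 1:1:1:1 hypothesis (Σ ratio = 4, N = 299):
  spiny-fruited bitter: 299 × 1/4 = 74.75
  spiny-fruited non-bitter: 299 × 1/4 = 74.75
  smooth-fruited bitter: 299 × 1/4 = 74.75
  smooth-fruited non-bitter: 299 × 1/4 = 74.75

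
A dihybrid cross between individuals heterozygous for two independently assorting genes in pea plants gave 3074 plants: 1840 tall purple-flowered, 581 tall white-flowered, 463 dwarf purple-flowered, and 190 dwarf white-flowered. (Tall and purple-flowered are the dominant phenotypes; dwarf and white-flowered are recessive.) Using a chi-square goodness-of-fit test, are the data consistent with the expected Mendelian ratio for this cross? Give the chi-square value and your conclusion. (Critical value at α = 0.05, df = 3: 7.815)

A dihybrid F₂ with independent assortment and complete dominance at both loci gives a 9:3:3:1 phenotypic ratio.
Under the 9:3:3:1 hypothesis (Σ ratio = 16, N = 3074):
  tall purple-flowered: 3074 × 9/16 = 1729.125
  tall white-flowered: 3074 × 3/16 = 576.375
  dwarf purple-flowered: 3074 × 3/16 = 576.375
  dwarf white-flowered: 3074 × 1/16 = 192.125
χ² = Σ (O − E)² / E
  tall purple-flowered: (1840 − 1729.125)² / 1729.125 = 7.1095
  tall white-flowered: (581 − 576.375)² / 576.375 = 0.0371
  dwarf purple-flowered: (463 − 576.375)² / 576.375 = 22.3013
  dwarf white-flowered: (190 − 192.125)² / 192.125 = 0.0235
χ² = 7.1095 + 0.0371 + 22.3013 + 0.0235 = 29.4714 ≈ 29.471
Degrees of freedom = 4 − 1 = 3; critical value at α = 0.05 is 7.815.
Since 29.471 > 7.815, we reject the null hypothesis — the data do not fit the 9:3:3:1 ratio.

29.471; not consistent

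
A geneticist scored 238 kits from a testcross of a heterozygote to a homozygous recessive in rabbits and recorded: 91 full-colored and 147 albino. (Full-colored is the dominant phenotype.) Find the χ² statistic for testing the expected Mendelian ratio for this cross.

A testcross of a heterozygote (Aa × aa) gives a 1:1 phenotypic ratio.
Total ratio parts = 2. Expected numbers out of 238:
  full-colored: 238 × 1/2 = 119
  albino: 238 × 1/2 = 119
χ² = Σ (O − E)² / E
  full-colored: (91 − 119)² / 119 = 6.5882
  albino: (147 − 119)² / 119 = 6.5882
χ² = 6.5882 + 6.5882 = 13.1764 ≈ 13.176

13.176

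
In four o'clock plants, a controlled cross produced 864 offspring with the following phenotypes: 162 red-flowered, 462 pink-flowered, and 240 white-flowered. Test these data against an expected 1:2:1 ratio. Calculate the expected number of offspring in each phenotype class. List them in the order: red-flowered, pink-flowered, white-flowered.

Total ratio parts = 4. Expected numbers out of 864:
  red-flowered: 864 × 1/4 = 216
  pink-flowered: 864 × 2/4 = 432
  white-flowered: 864 × 1/4 = 216

216, 432, 216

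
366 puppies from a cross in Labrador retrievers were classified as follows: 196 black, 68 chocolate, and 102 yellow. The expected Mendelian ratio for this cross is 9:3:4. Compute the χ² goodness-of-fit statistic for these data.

Expected counts for N = 366 under a 9:3:4 ratio (total parts = 16):
  black: 366 × 9/16 = 205.875
  chocolate: 366 × 3/16 = 68.625
  yellow: 366 × 4/16 = 91.5
χ² = Σ (O − E)² / E
  black: (196 − 205.875)² / 205.875 = 0.4737
  chocolate: (68 − 68.625)² / 68.625 = 0.0057
  yellow: (102 − 91.5)² / 91.5 = 1.2049
χ² = 0.4737 + 0.0057 + 1.2049 = 1.6843 ≈ 1.684

1.684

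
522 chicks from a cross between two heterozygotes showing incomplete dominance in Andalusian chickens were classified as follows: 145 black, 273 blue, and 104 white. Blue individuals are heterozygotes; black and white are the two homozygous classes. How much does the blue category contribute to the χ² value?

With incomplete dominance, a heterozygote × heterozygote cross gives a 1:2:1 phenotypic ratio.
The 1:2:1 ratio has 4 parts, so with N = 522 the expected counts are:
  black: 522 × 1/4 = 130.5
  blue: 522 × 2/4 = 261
  white: 522 × 1/4 = 130.5
Contribution of blue: (273 − 261)² / 261 = 0.5517

0.552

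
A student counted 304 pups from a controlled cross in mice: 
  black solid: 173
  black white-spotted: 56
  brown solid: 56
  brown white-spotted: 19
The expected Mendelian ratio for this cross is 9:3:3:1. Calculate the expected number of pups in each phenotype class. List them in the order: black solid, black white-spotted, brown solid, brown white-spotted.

The 9:3:3:1 ratio has 16 parts, so with N = 304 the expected counts are:
  black solid: 304 × 9/16 = 171
  black white-spotted: 304 × 3/16 = 57
  brown solid: 304 × 3/16 = 57
  brown white-spotted: 304 × 1/16 = 19

171, 57, 57, 19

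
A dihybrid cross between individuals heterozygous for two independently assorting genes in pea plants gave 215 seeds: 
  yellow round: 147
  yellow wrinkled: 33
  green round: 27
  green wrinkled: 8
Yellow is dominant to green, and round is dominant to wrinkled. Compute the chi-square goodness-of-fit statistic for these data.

A dihybrid F₂ with independent assortment and complete dominance at both loci gives a 9:3:3:1 phenotypic ratio.
The 9:3:3:1 ratio has 16 parts, so with N = 215 the expected counts are:
  yellow round: 215 × 9/16 = 120.9375
  yellow wrinkled: 215 × 3/16 = 40.3125
  green round: 215 × 3/16 = 40.3125
  green wrinkled: 215 × 1/16 = 13.4375
χ² = Σ (O − E)² / E
  yellow round: (147 − 120.9375)² / 120.9375 = 5.6166
  yellow wrinkled: (33 − 40.3125)² / 40.3125 = 1.3265
  green round: (27 − 40.3125)² / 40.3125 = 4.3962
  green wrinkled: (8 − 13.4375)² / 13.4375 = 2.2003
χ² = 5.6166 + 1.3265 + 4.3962 + 2.2003 = 13.5396 ≈ 13.540

13.540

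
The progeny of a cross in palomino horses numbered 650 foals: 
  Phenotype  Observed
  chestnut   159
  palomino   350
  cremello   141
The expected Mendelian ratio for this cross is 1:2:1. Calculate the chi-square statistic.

4.843

Expected counts for N = 650 under a 1:2:1 ratio (total parts = 4):
  chestnut: 650 × 1/4 = 162.5
  palomino: 650 × 2/4 = 325
  cremello: 650 × 1/4 = 162.5
χ² = Σ (O − E)² / E
  chestnut: (159 − 162.5)² / 162.5 = 0.0754
  palomino: (350 − 325)² / 325 = 1.9231
  cremello: (141 − 162.5)² / 162.5 = 2.8446
χ² = 0.0754 + 1.9231 + 2.8446 = 4.8431 ≈ 4.843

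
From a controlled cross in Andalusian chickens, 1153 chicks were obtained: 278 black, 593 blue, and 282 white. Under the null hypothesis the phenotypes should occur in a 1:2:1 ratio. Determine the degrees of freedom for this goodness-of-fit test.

A goodness-of-fit test with 3 phenotype classes has df = 3 − 1 = 2.

2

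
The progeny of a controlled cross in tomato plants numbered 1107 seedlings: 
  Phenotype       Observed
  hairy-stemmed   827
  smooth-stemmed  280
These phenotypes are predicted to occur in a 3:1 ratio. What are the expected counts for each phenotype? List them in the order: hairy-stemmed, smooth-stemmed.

Total ratio parts = 4. Expected numbers out of 1107:
  hairy-stemmed: 1107 × 3/4 = 830.25
  smooth-stemmed: 1107 × 1/4 = 276.75

830.25, 276.75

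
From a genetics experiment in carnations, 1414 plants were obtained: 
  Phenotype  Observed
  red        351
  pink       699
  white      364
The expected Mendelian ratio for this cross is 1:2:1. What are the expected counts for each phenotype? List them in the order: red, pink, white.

353.5, 707, 353.5

Under the 1:2:1 hypothesis (Σ ratio = 4, N = 1414):
  red: 1414 × 1/4 = 353.5
  pink: 1414 × 2/4 = 707
  white: 1414 × 1/4 = 353.5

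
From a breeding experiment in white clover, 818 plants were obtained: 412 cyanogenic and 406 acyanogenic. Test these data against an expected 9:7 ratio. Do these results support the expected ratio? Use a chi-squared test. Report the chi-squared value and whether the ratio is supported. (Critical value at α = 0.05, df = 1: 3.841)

11.505; not consistent

Under the 9:7 hypothesis (Σ ratio = 16, N = 818):
  cyanogenic: 818 × 9/16 = 460.125
  acyanogenic: 818 × 7/16 = 357.875
χ² = Σ (O − E)² / E
  cyanogenic: (412 − 460.125)² / 460.125 = 5.0334
  acyanogenic: (406 − 357.875)² / 357.875 = 6.4716
χ² = 5.0334 + 6.4716 = 11.505
Degrees of freedom = 2 − 1 = 1; critical value at α = 0.05 is 3.841.
Since 11.505 > 3.841, we reject the null hypothesis — the data do not fit the 9:7 ratio.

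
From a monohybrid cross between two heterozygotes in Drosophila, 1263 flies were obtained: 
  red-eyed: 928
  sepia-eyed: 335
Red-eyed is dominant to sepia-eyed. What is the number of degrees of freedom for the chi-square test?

For a monohybrid cross between heterozygotes with complete dominance, the expected phenotypic ratio is 3:1.
A goodness-of-fit test with 2 phenotype classes has df = 2 − 1 = 1.

1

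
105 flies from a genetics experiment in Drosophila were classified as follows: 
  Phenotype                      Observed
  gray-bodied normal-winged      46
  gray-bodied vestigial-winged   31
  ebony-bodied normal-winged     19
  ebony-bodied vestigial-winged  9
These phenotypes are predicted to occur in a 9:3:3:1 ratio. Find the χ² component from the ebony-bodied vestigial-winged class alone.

0.905

Under the 9:3:3:1 hypothesis (Σ ratio = 16, N = 105):
  gray-bodied normal-winged: 105 × 9/16 = 59.0625
  gray-bodied vestigial-winged: 105 × 3/16 = 19.6875
  ebony-bodied normal-winged: 105 × 3/16 = 19.6875
  ebony-bodied vestigial-winged: 105 × 1/16 = 6.5625
Contribution of ebony-bodied vestigial-winged: (9 − 6.5625)² / 6.5625 = 0.9054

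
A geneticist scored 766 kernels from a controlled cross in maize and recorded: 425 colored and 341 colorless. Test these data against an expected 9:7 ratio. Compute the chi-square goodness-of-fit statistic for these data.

0.183

Total ratio parts = 16. Expected numbers out of 766:
  colored: 766 × 9/16 = 430.875
  colorless: 766 × 7/16 = 335.125
χ² = Σ (O − E)² / E
  colored: (425 − 430.875)² / 430.875 = 0.0801
  colorless: (341 − 335.125)² / 335.125 = 0.1030
χ² = 0.0801 + 0.1030 = 0.1831 ≈ 0.183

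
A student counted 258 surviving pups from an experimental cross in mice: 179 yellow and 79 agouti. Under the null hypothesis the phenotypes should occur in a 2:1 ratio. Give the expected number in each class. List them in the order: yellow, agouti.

172, 86

Total ratio parts = 3. Expected numbers out of 258:
  yellow: 258 × 2/3 = 172
  agouti: 258 × 1/3 = 86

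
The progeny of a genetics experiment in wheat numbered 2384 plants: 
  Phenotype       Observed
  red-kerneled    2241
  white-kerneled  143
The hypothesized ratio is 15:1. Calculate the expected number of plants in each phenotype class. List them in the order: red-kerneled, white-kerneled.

2235, 149

Total ratio parts = 16. Expected numbers out of 2384:
  red-kerneled: 2384 × 15/16 = 2235
  white-kerneled: 2384 × 1/16 = 149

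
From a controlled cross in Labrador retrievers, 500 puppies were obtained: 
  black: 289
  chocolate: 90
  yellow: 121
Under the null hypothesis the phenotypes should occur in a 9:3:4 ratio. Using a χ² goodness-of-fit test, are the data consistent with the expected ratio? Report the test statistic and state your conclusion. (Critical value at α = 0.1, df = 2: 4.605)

Total ratio parts = 16. Expected numbers out of 500:
  black: 500 × 9/16 = 281.25
  chocolate: 500 × 3/16 = 93.75
  yellow: 500 × 4/16 = 125
χ² = Σ (O − E)² / E
  black: (289 − 281.25)² / 281.25 = 0.2136
  chocolate: (90 − 93.75)² / 93.75 = 0.1500
  yellow: (121 − 125)² / 125 = 0.1280
χ² = 0.2136 + 0.1500 + 0.1280 = 0.4916 ≈ 0.492
Degrees of freedom = 3 − 1 = 2; critical value at α = 0.1 is 4.605.
Since 0.492 < 4.605, we fail to reject the null hypothesis — the data are consistent with the 9:3:4 ratio.

0.492; consistent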